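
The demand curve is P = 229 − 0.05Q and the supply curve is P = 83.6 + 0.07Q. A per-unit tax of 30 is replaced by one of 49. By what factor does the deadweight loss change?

2.668

Competitive equilibrium: 229 − 0.05Q = 83.6 + 0.07Q → Q* = 1211.6667, P* = 168.4167.
For a per-unit tax t: ΔQ = t/0.12, so DWL = ½·t·(t/0.12) = t²/0.24.
At t = 30: DWL = 3750. At t = 49: DWL = 10004.167.
Ratio = (49/30)² = 2.668.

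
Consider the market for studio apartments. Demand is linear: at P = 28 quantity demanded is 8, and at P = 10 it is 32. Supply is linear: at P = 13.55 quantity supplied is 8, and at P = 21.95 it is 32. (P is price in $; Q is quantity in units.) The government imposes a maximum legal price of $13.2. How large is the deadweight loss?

Demand slope = (10 − 28)/(32 − 8) = −0.75, so P = 34 − 0.75Q.
Supply slope = (21.95 − 13.55)/(32 − 8) = 0.35, so P = 10.75 + 0.35Q.
Competitive equilibrium: 34 − 0.75Q = 10.75 + 0.35Q → Q* = 21.1364, P* = 18.1477.
At the ceiling P = 13.2, quantity supplied = (13.2 − 10.75)/0.35 = 7.
Willingness to pay at Q' = 7: 34 − 0.75·7 = 28.75.
ΔQ = 21.1364 − 7 = 14.1364; wedge = 28.75 − 13.2 = 15.55.
Welfare loss = ½ × 14.1364 × 15.55 = $109.91.

$109.91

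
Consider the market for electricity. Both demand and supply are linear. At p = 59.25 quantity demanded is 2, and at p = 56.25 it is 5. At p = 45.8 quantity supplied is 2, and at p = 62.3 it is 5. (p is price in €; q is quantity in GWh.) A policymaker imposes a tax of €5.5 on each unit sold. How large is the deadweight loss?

€2.33

Demand slope = (56.25 − 59.25)/(5 − 2) = −1, so p = 61.25 − q.
Supply slope = (62.3 − 45.8)/(5 − 2) = 5.5, so p = 34.8 + 5.5q.
Competitive equilibrium: 61.25 − q = 34.8 + 5.5q → q* = 4.0692, p* = 57.1808.
With the tax, the buyer price exceeds the seller price by 5.5: (61.25 − q) − (34.8 + 5.5q) = 5.5 → q' = 3.2231.
Δq = 4.0692 − 3.2231 = 0.8461; the wedge equals the tax, 5.5.
Deadweight loss = ½ × 0.8461 × 5.5 = €2.33.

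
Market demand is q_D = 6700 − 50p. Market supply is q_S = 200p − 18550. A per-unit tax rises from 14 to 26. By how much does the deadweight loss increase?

In inverse form: demand p = 134 − 0.02q, supply p = 92.75 + 0.005q.
Competitive equilibrium: 134 − 0.02q = 92.75 + 0.005q → q* = 1650, p* = 101.
For a per-unit tax t: Δq = t/0.025, so DWL = ½·t·(t/0.025) = t²/0.05.
At t = 14: DWL = 3920. At t = 26: DWL = 13520.
Increase = 13520 − 3920 = 9600.

9600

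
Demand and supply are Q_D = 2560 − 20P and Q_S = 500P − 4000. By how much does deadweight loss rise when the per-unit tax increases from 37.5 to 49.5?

10038.46

In inverse form: demand P = 128 − 0.05Q, supply P = 8 + 0.002Q.
Competitive equilibrium: 128 − 0.05Q = 8 + 0.002Q → Q* = 2307.6923, P* = 12.6154.
For a per-unit tax t: ΔQ = t/0.052, so DWL = ½·t·(t/0.052) = t²/0.104.
At t = 37.5: DWL = 13521.635. At t = 49.5: DWL = 23560.096.
Increase = 23560.096 − 13521.635 = 10038.46.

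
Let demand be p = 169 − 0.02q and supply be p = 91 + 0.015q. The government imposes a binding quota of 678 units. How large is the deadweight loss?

42074.76

Competitive equilibrium: 169 − 0.02q = 91 + 0.015q → q* = 2228.57143, p* = 124.42857.
At q = 678: demand price = 169 − 0.02·678 = 155.44; supply price = 91 + 0.015·678 = 101.17.
Δq = 2228.57143 − 678 = 1550.57143; wedge = 155.44 − 101.17 = 54.27.
The triangle = ½ × 1550.57143 × 54.27 = 42074.76.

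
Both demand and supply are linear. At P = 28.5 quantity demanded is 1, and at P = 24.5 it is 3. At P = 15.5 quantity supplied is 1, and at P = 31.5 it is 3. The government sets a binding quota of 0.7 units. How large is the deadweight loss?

Demand slope = (24.5 − 28.5)/(3 − 1) = −2, so P = 30.5 − 2Q.
Supply slope = (31.5 − 15.5)/(3 − 1) = 8, so P = 7.5 + 8Q.
Competitive equilibrium: 30.5 − 2Q = 7.5 + 8Q → Q* = 2.3, P* = 25.9.
At Q = 0.7: demand price = 30.5 − 2·0.7 = 29.1; supply price = 7.5 + 8·0.7 = 13.1.
ΔQ = 2.3 − 0.7 = 1.6; wedge = 29.1 − 13.1 = 16.
Deadweight loss = ½ × 1.6 × 16 = 12.80.

12.80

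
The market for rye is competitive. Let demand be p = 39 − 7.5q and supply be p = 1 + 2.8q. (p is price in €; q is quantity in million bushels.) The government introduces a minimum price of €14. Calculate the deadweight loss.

€0.65 million

Competitive equilibrium: 39 − 7.5q = 1 + 2.8q → q* = 3.6893, p* = 11.3301.
At the floor p = 14, quantity demanded = (39 − 14)/7.5 = 3.3333.
Sellers' marginal cost at q' = 3.3333: 1 + 2.8·3.3333 = 10.3332.
Δq = 3.6893 − 3.3333 = 0.356; wedge = 14 − 10.3332 = 3.6668.
Welfare loss = ½ × 0.356 × 3.6668 = €0.65 million.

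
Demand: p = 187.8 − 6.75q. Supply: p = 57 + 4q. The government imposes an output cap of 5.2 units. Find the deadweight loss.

260.93

Competitive equilibrium: 187.8 − 6.75q = 57 + 4q → q* = 12.1674, p* = 105.6698.
At q = 5.2: demand price = 187.8 − 6.75·5.2 = 152.7; supply price = 57 + 4·5.2 = 77.8.
Δq = 12.1674 − 5.2 = 6.9674; wedge = 152.7 − 77.8 = 74.9.
Deadweight loss = ½ × 6.9674 × 74.9 = 260.93.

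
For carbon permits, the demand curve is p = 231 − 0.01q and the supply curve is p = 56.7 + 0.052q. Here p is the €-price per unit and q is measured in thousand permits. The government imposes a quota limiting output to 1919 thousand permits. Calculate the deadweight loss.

€24681.64 thousand

Competitive equilibrium: 231 − 0.01q = 56.7 + 0.052q → q* = 2811.2903, p* = 202.8871.
At q = 1919: demand price = 231 − 0.01·1919 = 211.81; supply price = 56.7 + 0.052·1919 = 156.488.
Δq = 2811.2903 − 1919 = 892.2903; wedge = 211.81 − 156.488 = 55.322.
The triangle = ½ × 892.2903 × 55.322 = €24681.64 thousand.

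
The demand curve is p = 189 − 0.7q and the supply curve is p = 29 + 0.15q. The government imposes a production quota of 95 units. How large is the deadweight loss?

3694.45

Competitive equilibrium: 189 − 0.7q = 29 + 0.15q → q* = 188.2353, p* = 57.2353.
At q = 95: demand price = 189 − 0.7·95 = 122.5; supply price = 29 + 0.15·95 = 43.25.
Δq = 188.2353 − 95 = 93.2353; wedge = 122.5 − 43.25 = 79.25.
DWL = ½ × 93.2353 × 79.25 = 3694.45.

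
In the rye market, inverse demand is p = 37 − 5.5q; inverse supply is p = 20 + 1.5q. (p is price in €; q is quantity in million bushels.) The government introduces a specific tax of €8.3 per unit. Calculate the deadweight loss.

Competitive equilibrium: 37 − 5.5q = 20 + 1.5q → q* = 2.4286, p* = 23.6429.
With the tax, the buyer price exceeds the seller price by 8.3: (37 − 5.5q) − (20 + 1.5q) = 8.3 → q' = 1.2429.
Δq = 2.4286 − 1.2429 = 1.1857; the wedge equals the tax, 8.3.
DWL = ½ × 1.1857 × 8.3 = €4.92 million.

€4.92 million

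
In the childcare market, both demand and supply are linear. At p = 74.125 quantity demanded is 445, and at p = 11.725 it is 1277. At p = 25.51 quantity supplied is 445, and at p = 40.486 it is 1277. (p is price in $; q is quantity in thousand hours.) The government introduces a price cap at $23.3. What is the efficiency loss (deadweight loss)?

$19376.35 thousand

Demand slope = (11.725 − 74.125)/(1277 − 445) = −0.075, so p = 107.5 − 0.075q.
Supply slope = (40.486 − 25.51)/(1277 − 445) = 0.018, so p = 17.5 + 0.018q.
Competitive equilibrium: 107.5 − 0.075q = 17.5 + 0.018q → q* = 967.74194, p* = 34.91935.
At the ceiling p = 23.3, quantity supplied = (23.3 − 17.5)/0.018 = 322.22222.
Willingness to pay at q' = 322.22222: 107.5 − 0.075·322.22222 = 83.33333.
Δq = 967.74194 − 322.22222 = 645.51972; wedge = 83.33333 − 23.3 = 60.03333.
Deadweight loss = ½ × 645.51972 × 60.03333 = $19376.35 thousand.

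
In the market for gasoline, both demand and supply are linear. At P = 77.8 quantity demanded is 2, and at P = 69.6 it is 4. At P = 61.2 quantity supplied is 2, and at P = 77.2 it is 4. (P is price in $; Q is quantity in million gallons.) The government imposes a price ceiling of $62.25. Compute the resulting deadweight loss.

Demand slope = (69.6 − 77.8)/(4 − 2) = −4.1, so P = 86 − 4.1Q.
Supply slope = (77.2 − 61.2)/(4 − 2) = 8, so P = 45.2 + 8Q.
Competitive equilibrium: 86 − 4.1Q = 45.2 + 8Q → Q* = 3.3719, P* = 72.1752.
At the ceiling P = 62.25, quantity supplied = (62.25 − 45.2)/8 = 2.1313.
Willingness to pay at Q' = 2.1313: 86 − 4.1·2.1313 = 77.2617.
ΔQ = 3.3719 − 2.1313 = 1.2406; wedge = 77.2617 − 62.25 = 15.0117.
The triangle = ½ × 1.2406 × 15.0117 = $9.31 million.

$9.31 million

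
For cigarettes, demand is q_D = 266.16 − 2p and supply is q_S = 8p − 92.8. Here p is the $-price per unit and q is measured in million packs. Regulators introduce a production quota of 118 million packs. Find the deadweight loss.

In inverse form: demand p = 133.08 − 0.5q, supply p = 11.6 + 0.125q.
Competitive equilibrium: 133.08 − 0.5q = 11.6 + 0.125q → q* = 194.368, p* = 35.896.
At q = 118: demand price = 133.08 − 0.5·118 = 74.08; supply price = 11.6 + 0.125·118 = 26.35.
Δq = 194.368 − 118 = 76.368; wedge = 74.08 − 26.35 = 47.73.
DWL = ½ × 76.368 × 47.73 = $1822.52 million.

$1822.52 million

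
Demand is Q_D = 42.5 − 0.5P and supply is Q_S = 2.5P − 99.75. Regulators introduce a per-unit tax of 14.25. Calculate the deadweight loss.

42.30

In inverse form: demand P = 85 − 2Q, supply P = 39.9 + 0.4Q.
Competitive equilibrium: 85 − 2Q = 39.9 + 0.4Q → Q* = 18.7917, P* = 47.4167.
With the tax, the buyer price exceeds the seller price by 14.25: (85 − 2Q) − (39.9 + 0.4Q) = 14.25 → Q' = 12.8542.
ΔQ = 18.7917 − 12.8542 = 5.9375; the wedge equals the tax, 14.25.
The triangle = ½ × 5.9375 × 14.25 = 42.30.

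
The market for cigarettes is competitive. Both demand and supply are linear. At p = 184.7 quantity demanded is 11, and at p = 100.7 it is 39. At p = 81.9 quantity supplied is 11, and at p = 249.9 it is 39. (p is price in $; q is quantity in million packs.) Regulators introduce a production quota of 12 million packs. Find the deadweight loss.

$488.80 million

Demand slope = (100.7 − 184.7)/(39 − 11) = −3, so p = 217.7 − 3q.
Supply slope = (249.9 − 81.9)/(39 − 11) = 6, so p = 15.9 + 6q.
Competitive equilibrium: 217.7 − 3q = 15.9 + 6q → q* = 22.4222, p* = 150.4333.
At q = 12: demand price = 217.7 − 3·12 = 181.7; supply price = 15.9 + 6·12 = 87.9.
Δq = 22.4222 − 12 = 10.4222; wedge = 181.7 − 87.9 = 93.8.
The triangle = ½ × 10.4222 × 93.8 = $488.80 million.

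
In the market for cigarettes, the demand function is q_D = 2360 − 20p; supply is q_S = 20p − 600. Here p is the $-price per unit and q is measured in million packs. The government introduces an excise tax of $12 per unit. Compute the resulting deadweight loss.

$720 million

In inverse form: demand p = 118 − 0.05q, supply p = 30 + 0.05q.
Competitive equilibrium: 118 − 0.05q = 30 + 0.05q → q* = 880, p* = 74.
With the tax, the buyer price exceeds the seller price by 12: (118 − 0.05q) − (30 + 0.05q) = 12 → q' = 760.
Δq = 880 − 760 = 120; the wedge equals the tax, 12.
The triangle = ½ × 120 × 12 = $720 million.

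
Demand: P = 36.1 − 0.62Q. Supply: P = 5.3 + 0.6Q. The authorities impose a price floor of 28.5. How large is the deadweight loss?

Competitive equilibrium: 36.1 − 0.62Q = 5.3 + 0.6Q → Q* = 25.2459, P* = 20.4475.
At the floor P = 28.5, quantity demanded = (36.1 − 28.5)/0.62 = 12.2581.
Sellers' marginal cost at Q' = 12.2581: 5.3 + 0.6·12.2581 = 12.6549.
ΔQ = 25.2459 − 12.2581 = 12.9878; wedge = 28.5 − 12.6549 = 15.8451.
DWL = ½ × 12.9878 × 15.8451 = 102.90.

102.90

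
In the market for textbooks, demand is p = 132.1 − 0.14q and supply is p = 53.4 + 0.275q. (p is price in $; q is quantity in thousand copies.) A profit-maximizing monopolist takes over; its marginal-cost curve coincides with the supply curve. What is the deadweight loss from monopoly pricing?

Competitive equilibrium: 132.1 − 0.14q = 53.4 + 0.275q → q* = 189.6386, p* = 105.5506.
Marginal revenue: MR = 132.1 − 0.28q. Set MR = MC: 132.1 − 0.28q = 53.4 + 0.275q → q_m = 141.8018.
Price p_m = 132.1 − 0.14·141.8018 = 112.2477; MC(q_m) = 53.4 + 0.275·141.8018 = 92.3955.
Competitive q* = 189.6386, so Δq = 47.8368; wedge = 112.2477 − 92.3955 = 19.8522.
Deadweight loss = ½ × 47.8368 × 19.8522 = $474.83 thousand.

$474.83 thousand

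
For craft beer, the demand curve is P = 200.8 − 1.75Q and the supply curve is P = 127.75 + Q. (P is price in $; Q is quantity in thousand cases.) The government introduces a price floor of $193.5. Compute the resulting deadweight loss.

$689.44 thousand

Competitive equilibrium: 200.8 − 1.75Q = 127.75 + Q → Q* = 26.5636, P* = 154.3136.
At the floor P = 193.5, quantity demanded = (200.8 − 193.5)/1.75 = 4.1714.
Sellers' marginal cost at Q' = 4.1714: 127.75 + 1·4.1714 = 131.9214.
ΔQ = 26.5636 − 4.1714 = 22.3922; wedge = 193.5 − 131.9214 = 61.5786.
DWL = ½ × 22.3922 × 61.5786 = $689.44 thousand.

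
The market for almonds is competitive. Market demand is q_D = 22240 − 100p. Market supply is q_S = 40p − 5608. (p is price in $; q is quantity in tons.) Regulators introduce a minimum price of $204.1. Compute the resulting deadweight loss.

$4706.04

In inverse form: demand p = 222.4 − 0.01q, supply p = 140.2 + 0.025q.
Competitive equilibrium: 222.4 − 0.01q = 140.2 + 0.025q → q* = 2348.5714, p* = 198.9143.
At the floor p = 204.1, quantity demanded = (222.4 − 204.1)/0.01 = 1830.
Sellers' marginal cost at q' = 1830: 140.2 + 0.025·1830 = 185.95.
Δq = 2348.5714 − 1830 = 518.5714; wedge = 204.1 − 185.95 = 18.15.
DWL = ½ × 518.5714 × 18.15 = $4706.04.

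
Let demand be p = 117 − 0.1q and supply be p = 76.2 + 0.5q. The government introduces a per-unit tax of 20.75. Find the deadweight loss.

358.80

Competitive equilibrium: 117 − 0.1q = 76.2 + 0.5q → q* = 68, p* = 110.2.
With the tax, the buyer price exceeds the seller price by 20.75: (117 − 0.1q) − (76.2 + 0.5q) = 20.75 → q' = 33.4167.
Δq = 68 − 33.4167 = 34.5833; the wedge equals the tax, 20.75.
Deadweight loss = ½ × 34.5833 × 20.75 = 358.80.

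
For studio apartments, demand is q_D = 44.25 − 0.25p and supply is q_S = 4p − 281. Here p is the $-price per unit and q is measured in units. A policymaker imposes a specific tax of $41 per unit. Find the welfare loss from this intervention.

$197.76

In inverse form: demand p = 177 − 4q, supply p = 70.25 + 0.25q.
Competitive equilibrium: 177 − 4q = 70.25 + 0.25q → q* = 25.1176, p* = 76.5294.
With the tax, the buyer price exceeds the seller price by 41: (177 − 4q) − (70.25 + 0.25q) = 41 → q' = 15.4706.
Δq = 25.1176 − 15.4706 = 9.647; the wedge equals the tax, 41.
The triangle = ½ × 9.647 × 41 = $197.76.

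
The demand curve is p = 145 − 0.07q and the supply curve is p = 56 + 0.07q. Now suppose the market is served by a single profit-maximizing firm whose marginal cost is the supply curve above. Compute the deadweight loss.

3143.25

Competitive equilibrium: 145 − 0.07q = 56 + 0.07q → q* = 635.7143, p* = 100.5.
Marginal revenue: MR = 145 − 0.14q. Set MR = MC: 145 − 0.14q = 56 + 0.07q → q_m = 423.8095.
Price p_m = 145 − 0.07·423.8095 = 115.3333; MC(q_m) = 56 + 0.07·423.8095 = 85.6667.
Competitive q* = 635.7143, so Δq = 211.9048; wedge = 115.3333 − 85.6667 = 29.6666.
DWL = ½ × 211.9048 × 29.6666 = 3143.25.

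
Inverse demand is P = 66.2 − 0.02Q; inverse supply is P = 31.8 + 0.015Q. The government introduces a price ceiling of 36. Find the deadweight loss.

Competitive equilibrium: 66.2 − 0.02Q = 31.8 + 0.015Q → Q* = 982.8571, P* = 46.5429.
At the ceiling P = 36, quantity supplied = (36 − 31.8)/0.015 = 280.
Willingness to pay at Q' = 280: 66.2 − 0.02·280 = 60.6.
ΔQ = 982.8571 − 280 = 702.8571; wedge = 60.6 − 36 = 24.6.
DWL = ½ × 702.8571 × 24.6 = 8645.14.

8645.14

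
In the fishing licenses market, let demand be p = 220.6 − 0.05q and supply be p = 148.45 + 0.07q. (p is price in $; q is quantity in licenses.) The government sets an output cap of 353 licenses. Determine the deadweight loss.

$3697.68

Competitive equilibrium: 220.6 − 0.05q = 148.45 + 0.07q → q* = 601.25, p* = 190.5375.
At q = 353: demand price = 220.6 − 0.05·353 = 202.95; supply price = 148.45 + 0.07·353 = 173.16.
Δq = 601.25 − 353 = 248.25; wedge = 202.95 − 173.16 = 29.79.
DWL = ½ × 248.25 × 29.79 = $3697.68.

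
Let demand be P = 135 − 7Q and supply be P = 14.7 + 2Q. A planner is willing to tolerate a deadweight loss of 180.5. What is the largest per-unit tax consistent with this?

Competitive equilibrium: 135 − 7Q = 14.7 + 2Q → Q* = 13.3667, P* = 41.4333.
A tax t gives ΔQ = t/9 and wedge t, so DWL = t²/18.
t²/18 = 180.5 → t² = 3249 → t = 57.

57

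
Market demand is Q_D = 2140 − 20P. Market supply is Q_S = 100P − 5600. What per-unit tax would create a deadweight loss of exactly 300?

In inverse form: demand P = 107 − 0.05Q, supply P = 56 + 0.01Q.
Competitive equilibrium: 107 − 0.05Q = 56 + 0.01Q → Q* = 850, P* = 64.5.
A tax t gives ΔQ = t/0.06 and wedge t, so DWL = t²/0.12.
t²/0.12 = 300 → t² = 36 → t = 6.

6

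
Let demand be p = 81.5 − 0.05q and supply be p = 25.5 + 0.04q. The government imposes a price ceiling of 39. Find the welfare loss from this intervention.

Competitive equilibrium: 81.5 − 0.05q = 25.5 + 0.04q → q* = 622.2222, p* = 50.3889.
At the ceiling p = 39, quantity supplied = (39 − 25.5)/0.04 = 337.5.
Willingness to pay at q' = 337.5: 81.5 − 0.05·337.5 = 64.625.
Δq = 622.2222 − 337.5 = 284.7222; wedge = 64.625 − 39 = 25.625.
The triangle = ½ × 284.7222 × 25.625 = 3648.

3648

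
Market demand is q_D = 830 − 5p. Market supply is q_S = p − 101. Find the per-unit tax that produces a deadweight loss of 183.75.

21

In inverse form: demand p = 166 − 0.2q, supply p = 101 + q.
Competitive equilibrium: 166 − 0.2q = 101 + q → q* = 54.1667, p* = 155.1667.
A tax t gives Δq = t/1.2 and wedge t, so DWL = t²/2.4.
t²/2.4 = 183.75 → t² = 441 → t = 21.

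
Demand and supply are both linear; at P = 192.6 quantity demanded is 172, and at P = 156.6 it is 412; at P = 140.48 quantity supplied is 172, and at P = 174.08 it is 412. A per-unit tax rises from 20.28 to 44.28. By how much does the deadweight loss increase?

Demand slope = (156.6 − 192.6)/(412 − 172) = −0.15, so P = 218.4 − 0.15Q.
Supply slope = (174.08 − 140.48)/(412 − 172) = 0.14, so P = 116.4 + 0.14Q.
Competitive equilibrium: 218.4 − 0.15Q = 116.4 + 0.14Q → Q* = 351.7241, P* = 165.6414.
For a per-unit tax t: ΔQ = t/0.29, so DWL = ½·t·(t/0.29) = t²/0.58.
At t = 20.28: DWL = 709.101. At t = 44.28: DWL = 3380.549.
Increase = 3380.549 − 709.101 = 2671.45.

2671.45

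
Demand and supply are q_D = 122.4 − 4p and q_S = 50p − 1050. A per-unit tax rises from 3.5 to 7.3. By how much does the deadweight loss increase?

76

In inverse form: demand p = 30.6 − 0.25q, supply p = 21 + 0.02q.
Competitive equilibrium: 30.6 − 0.25q = 21 + 0.02q → q* = 35.5556, p* = 21.7111.
For a per-unit tax t: Δq = t/0.27, so DWL = ½·t·(t/0.27) = t²/0.54.
At t = 3.5: DWL = 22.685. At t = 7.3: DWL = 98.685.
Increase = 98.685 − 22.685 = 76.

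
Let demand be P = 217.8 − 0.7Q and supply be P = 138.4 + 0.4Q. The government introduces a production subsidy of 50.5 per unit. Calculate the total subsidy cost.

5963.59

Competitive equilibrium: 217.8 − 0.7Q = 138.4 + 0.4Q → Q* = 72.1818, P* = 167.2727.
The subsidy lowers effective supply by 50.5: P = 87.9 + 0.4Q.
New quantity: 217.8 − 0.7Q = 87.9 + 0.4Q → Q' = 118.0909.
Total subsidy cost = 50.5 × 118.0909 = 5963.59.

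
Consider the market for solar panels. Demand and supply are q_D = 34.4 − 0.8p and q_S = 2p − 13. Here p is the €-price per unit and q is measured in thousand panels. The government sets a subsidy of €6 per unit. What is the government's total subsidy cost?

€145.71 thousand

In inverse form: demand p = 43 − 1.25q, supply p = 6.5 + 0.5q.
Competitive equilibrium: 43 − 1.25q = 6.5 + 0.5q → q* = 20.8571, p* = 16.9286.
The subsidy lowers effective supply by 6: p = 0.5 + 0.5q.
New quantity: 43 − 1.25q = 0.5 + 0.5q → q' = 24.2857.
Total subsidy cost = 6 × 24.2857 = €145.71 thousand.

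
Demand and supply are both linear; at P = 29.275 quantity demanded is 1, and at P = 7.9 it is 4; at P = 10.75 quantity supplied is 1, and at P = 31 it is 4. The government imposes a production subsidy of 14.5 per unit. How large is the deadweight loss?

Demand slope = (7.9 − 29.275)/(4 − 1) = −7.125, so P = 36.4 − 7.125Q.
Supply slope = (31 − 10.75)/(4 − 1) = 6.75, so P = 4 + 6.75Q.
Competitive equilibrium: 36.4 − 7.125Q = 4 + 6.75Q → Q* = 2.3351, P* = 19.7622.
The subsidy lowers effective supply by 14.5: P = 6.75Q − 10.5.
New quantity: 36.4 − 7.125Q = 6.75Q − 10.5 → Q' = 3.3802.
Overproduction ΔQ = 3.3802 − 2.3351 = 1.0451; wedge = subsidy = 14.5.
Deadweight loss = ½ × 1.0451 × 14.5 = 7.58.

7.58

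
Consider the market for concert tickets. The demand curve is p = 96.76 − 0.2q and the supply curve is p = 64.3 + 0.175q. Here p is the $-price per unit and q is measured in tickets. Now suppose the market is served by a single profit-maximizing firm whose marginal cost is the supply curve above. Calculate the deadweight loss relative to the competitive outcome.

Competitive equilibrium: 96.76 − 0.2q = 64.3 + 0.175q → q* = 86.56, p* = 79.448.
Marginal revenue: MR = 96.76 − 0.4q. Set MR = MC: 96.76 − 0.4q = 64.3 + 0.175q → q_m = 56.4522.
Price p_m = 96.76 − 0.2·56.4522 = 85.4696; MC(q_m) = 64.3 + 0.175·56.4522 = 74.1791.
Competitive q* = 86.56, so Δq = 30.1078; wedge = 85.4696 − 74.1791 = 11.2905.
The triangle = ½ × 30.1078 × 11.2905 = $169.97.

$169.97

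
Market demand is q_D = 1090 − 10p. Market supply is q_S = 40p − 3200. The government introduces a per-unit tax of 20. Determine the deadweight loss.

In inverse form: demand p = 109 − 0.1q, supply p = 80 + 0.025q.
Competitive equilibrium: 109 − 0.1q = 80 + 0.025q → q* = 232, p* = 85.8.
With the tax, the buyer price exceeds the seller price by 20: (109 − 0.1q) − (80 + 0.025q) = 20 → q' = 72.
Δq = 232 − 72 = 160; the wedge equals the tax, 20.
Welfare loss = ½ × 160 × 20 = 1600.

1600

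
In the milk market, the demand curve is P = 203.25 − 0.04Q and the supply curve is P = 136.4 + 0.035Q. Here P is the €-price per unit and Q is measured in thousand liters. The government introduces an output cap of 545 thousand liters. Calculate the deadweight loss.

€4498 thousand

Competitive equilibrium: 203.25 − 0.04Q = 136.4 + 0.035Q → Q* = 891.3333, P* = 167.5967.
At Q = 545: demand price = 203.25 − 0.04·545 = 181.45; supply price = 136.4 + 0.035·545 = 155.475.
ΔQ = 891.3333 − 545 = 346.3333; wedge = 181.45 − 155.475 = 25.975.
DWL = ½ × 346.3333 × 25.975 = €4498 thousand.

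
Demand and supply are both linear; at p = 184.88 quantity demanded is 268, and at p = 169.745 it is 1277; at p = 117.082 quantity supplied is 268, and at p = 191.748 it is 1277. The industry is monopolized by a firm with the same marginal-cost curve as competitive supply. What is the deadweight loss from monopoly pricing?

981.66

Demand slope = (169.745 − 184.88)/(1277 − 268) = −0.015, so p = 188.9 − 0.015q.
Supply slope = (191.748 − 117.082)/(1277 − 268) = 0.074, so p = 97.25 + 0.074q.
Competitive equilibrium: 188.9 − 0.015q = 97.25 + 0.074q → q* = 1029.7753, p* = 173.4534.
Marginal revenue: MR = 188.9 − 0.03q. Set MR = MC: 188.9 − 0.03q = 97.25 + 0.074q → q_m = 881.25.
Price p_m = 188.9 − 0.015·881.25 = 175.6813; MC(q_m) = 97.25 + 0.074·881.25 = 162.4625.
Competitive q* = 1029.7753, so Δq = 148.5253; wedge = 175.6813 − 162.4625 = 13.2188.
The triangle = ½ × 148.5253 × 13.2188 = 981.66.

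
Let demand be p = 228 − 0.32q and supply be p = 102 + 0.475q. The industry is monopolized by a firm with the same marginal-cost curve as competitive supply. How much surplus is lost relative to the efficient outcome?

Competitive equilibrium: 228 − 0.32q = 102 + 0.475q → q* = 158.4906, p* = 177.283.
Marginal revenue: MR = 228 − 0.64q. Set MR = MC: 228 − 0.64q = 102 + 0.475q → q_m = 113.0045.
Price p_m = 228 − 0.32·113.0045 = 191.8386; MC(q_m) = 102 + 0.475·113.0045 = 155.6771.
Competitive q* = 158.4906, so Δq = 45.4861; wedge = 191.8386 − 155.6771 = 36.1615.
DWL = ½ × 45.4861 × 36.1615 = 822.42.

822.42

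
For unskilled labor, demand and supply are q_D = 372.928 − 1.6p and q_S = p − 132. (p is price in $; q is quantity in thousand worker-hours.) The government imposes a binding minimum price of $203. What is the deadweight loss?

$160.96 thousand

In inverse form: demand p = 233.08 − 0.625q, supply p = 132 + q.
Competitive equilibrium: 233.08 − 0.625q = 132 + q → q* = 62.2031, p* = 194.2031.
At the floor p = 203, quantity demanded = (233.08 − 203)/0.625 = 48.128.
Sellers' marginal cost at q' = 48.128: 132 + 1·48.128 = 180.128.
Δq = 62.2031 − 48.128 = 14.0751; wedge = 203 − 180.128 = 22.872.
DWL = ½ × 14.0751 × 22.872 = $160.96 thousand.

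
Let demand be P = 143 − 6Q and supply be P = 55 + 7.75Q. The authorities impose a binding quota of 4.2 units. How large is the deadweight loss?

Competitive equilibrium: 143 − 6Q = 55 + 7.75Q → Q* = 6.4, P* = 104.6.
At Q = 4.2: demand price = 143 − 6·4.2 = 117.8; supply price = 55 + 7.75·4.2 = 87.55.
ΔQ = 6.4 − 4.2 = 2.2; wedge = 117.8 − 87.55 = 30.25.
Welfare loss = ½ × 2.2 × 30.25 = 33.275.

33.275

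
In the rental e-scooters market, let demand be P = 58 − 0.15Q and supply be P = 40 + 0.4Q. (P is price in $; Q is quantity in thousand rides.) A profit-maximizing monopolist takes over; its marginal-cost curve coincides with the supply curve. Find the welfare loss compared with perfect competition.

Competitive equilibrium: 58 − 0.15Q = 40 + 0.4Q → Q* = 32.7273, P* = 53.0909.
Marginal revenue: MR = 58 − 0.3Q. Set MR = MC: 58 − 0.3Q = 40 + 0.4Q → Q_m = 25.7143.
Price P_m = 58 − 0.15·25.7143 = 54.1429; MC(Q_m) = 40 + 0.4·25.7143 = 50.2857.
Competitive Q* = 32.7273, so ΔQ = 7.013; wedge = 54.1429 − 50.2857 = 3.8572.
DWL = ½ × 7.013 × 3.8572 = $13.53 thousand.

$13.53 thousand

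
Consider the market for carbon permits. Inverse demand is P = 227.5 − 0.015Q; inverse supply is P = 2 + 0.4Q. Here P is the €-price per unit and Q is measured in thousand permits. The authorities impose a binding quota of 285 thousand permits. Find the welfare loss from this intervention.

Competitive equilibrium: 227.5 − 0.015Q = 2 + 0.4Q → Q* = 543.3735, P* = 219.3494.
At Q = 285: demand price = 227.5 − 0.015·285 = 223.225; supply price = 2 + 0.4·285 = 116.
ΔQ = 543.3735 − 285 = 258.3735; wedge = 223.225 − 116 = 107.225.
Welfare loss = ½ × 258.3735 × 107.225 = €13852.05 thousand.

€13852.05 thousand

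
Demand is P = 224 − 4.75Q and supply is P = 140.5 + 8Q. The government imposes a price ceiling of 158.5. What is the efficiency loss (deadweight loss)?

117.82

Competitive equilibrium: 224 − 4.75Q = 140.5 + 8Q → Q* = 6.549, P* = 192.8922.
At the ceiling P = 158.5, quantity supplied = (158.5 − 140.5)/8 = 2.25.
Willingness to pay at Q' = 2.25: 224 − 4.75·2.25 = 213.3125.
ΔQ = 6.549 − 2.25 = 4.299; wedge = 213.3125 − 158.5 = 54.8125.
Welfare loss = ½ × 4.299 × 54.8125 = 117.82.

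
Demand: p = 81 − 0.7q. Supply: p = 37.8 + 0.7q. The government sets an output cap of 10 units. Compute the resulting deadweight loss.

304.51

Competitive equilibrium: 81 − 0.7q = 37.8 + 0.7q → q* = 30.8571, p* = 59.4.
At q = 10: demand price = 81 − 0.7·10 = 74; supply price = 37.8 + 0.7·10 = 44.8.
Δq = 30.8571 − 10 = 20.8571; wedge = 74 − 44.8 = 29.2.
Deadweight loss = ½ × 20.8571 × 29.2 = 304.51.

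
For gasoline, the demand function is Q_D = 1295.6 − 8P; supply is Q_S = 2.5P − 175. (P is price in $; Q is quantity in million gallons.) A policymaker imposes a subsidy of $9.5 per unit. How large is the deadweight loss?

$85.95 million

In inverse form: demand P = 161.95 − 0.125Q, supply P = 70 + 0.4Q.
Competitive equilibrium: 161.95 − 0.125Q = 70 + 0.4Q → Q* = 175.1429, P* = 140.0571.
The subsidy lowers effective supply by 9.5: P = 60.5 + 0.4Q.
New quantity: 161.95 − 0.125Q = 60.5 + 0.4Q → Q' = 193.2381.
Overproduction ΔQ = 193.2381 − 175.1429 = 18.0952; wedge = subsidy = 9.5.
Welfare loss = ½ × 18.0952 × 9.5 = $85.95 million.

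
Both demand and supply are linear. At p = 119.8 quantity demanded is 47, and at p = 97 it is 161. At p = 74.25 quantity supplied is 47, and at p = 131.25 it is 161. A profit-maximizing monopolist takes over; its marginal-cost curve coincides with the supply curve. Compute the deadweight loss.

217.09

Demand slope = (97 − 119.8)/(161 − 47) = −0.2, so p = 129.2 − 0.2q.
Supply slope = (131.25 − 74.25)/(161 − 47) = 0.5, so p = 50.75 + 0.5q.
Competitive equilibrium: 129.2 − 0.2q = 50.75 + 0.5q → q* = 112.0714, p* = 106.7857.
Marginal revenue: MR = 129.2 − 0.4q. Set MR = MC: 129.2 − 0.4q = 50.75 + 0.5q → q_m = 87.1667.
Price p_m = 129.2 − 0.2·87.1667 = 111.7667; MC(q_m) = 50.75 + 0.5·87.1667 = 94.3334.
Competitive q* = 112.0714, so Δq = 24.9047; wedge = 111.7667 − 94.3334 = 17.4333.
Welfare loss = ½ × 24.9047 × 17.4333 = 217.09.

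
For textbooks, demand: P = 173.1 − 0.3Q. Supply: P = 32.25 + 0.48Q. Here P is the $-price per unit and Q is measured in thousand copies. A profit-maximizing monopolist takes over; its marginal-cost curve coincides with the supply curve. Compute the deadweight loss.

Competitive equilibrium: 173.1 − 0.3Q = 32.25 + 0.48Q → Q* = 180.5769, P* = 118.9269.
Marginal revenue: MR = 173.1 − 0.6Q. Set MR = MC: 173.1 − 0.6Q = 32.25 + 0.48Q → Q_m = 130.4167.
Price P_m = 173.1 − 0.3·130.4167 = 133.975; MC(Q_m) = 32.25 + 0.48·130.4167 = 94.85.
Competitive Q* = 180.5769, so ΔQ = 50.1602; wedge = 133.975 − 94.85 = 39.125.
Welfare loss = ½ × 50.1602 × 39.125 = $981.26 thousand.

$981.26 thousand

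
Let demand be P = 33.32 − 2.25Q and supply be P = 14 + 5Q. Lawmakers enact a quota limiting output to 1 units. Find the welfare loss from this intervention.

Competitive equilibrium: 33.32 − 2.25Q = 14 + 5Q → Q* = 2.6648, P* = 27.3241.
At Q = 1: demand price = 33.32 − 2.25·1 = 31.07; supply price = 14 + 5·1 = 19.
ΔQ = 2.6648 − 1 = 1.6648; wedge = 31.07 − 19 = 12.07.
Deadweight loss = ½ × 1.6648 × 12.07 = 10.05.

10.05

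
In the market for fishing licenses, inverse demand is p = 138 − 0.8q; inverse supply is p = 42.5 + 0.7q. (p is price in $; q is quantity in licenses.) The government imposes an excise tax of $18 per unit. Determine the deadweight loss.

$108

Competitive equilibrium: 138 − 0.8q = 42.5 + 0.7q → q* = 63.6667, p* = 87.0667.
With the tax, the buyer price exceeds the seller price by 18: (138 − 0.8q) − (42.5 + 0.7q) = 18 → q' = 51.6667.
Δq = 63.6667 − 51.6667 = 12; the wedge equals the tax, 18.
The triangle = ½ × 12 × 18 = $108.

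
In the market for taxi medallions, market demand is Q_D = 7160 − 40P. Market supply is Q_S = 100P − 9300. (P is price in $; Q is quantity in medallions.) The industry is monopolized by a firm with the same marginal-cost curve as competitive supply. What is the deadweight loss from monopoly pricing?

$18343.25

In inverse form: demand P = 179 − 0.025Q, supply P = 93 + 0.01Q.
Competitive equilibrium: 179 − 0.025Q = 93 + 0.01Q → Q* = 2457.142857, P* = 117.571429.
Marginal revenue: MR = 179 − 0.05Q. Set MR = MC: 179 − 0.05Q = 93 + 0.01Q → Q_m = 1433.333333.
Price P_m = 179 − 0.025·1433.333333 = 143.166667; MC(Q_m) = 93 + 0.01·1433.333333 = 107.333333.
Competitive Q* = 2457.142857, so ΔQ = 1023.809524; wedge = 143.166667 − 107.333333 = 35.833334.
DWL = ½ × 1023.809524 × 35.833334 = $18343.25.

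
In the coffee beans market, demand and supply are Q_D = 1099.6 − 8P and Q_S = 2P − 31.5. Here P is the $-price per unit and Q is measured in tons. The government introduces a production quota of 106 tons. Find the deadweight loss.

$2459.762

In inverse form: demand P = 137.45 − 0.125Q, supply P = 15.75 + 0.5Q.
Competitive equilibrium: 137.45 − 0.125Q = 15.75 + 0.5Q → Q* = 194.72, P* = 113.11.
At Q = 106: demand price = 137.45 − 0.125·106 = 124.2; supply price = 15.75 + 0.5·106 = 68.75.
ΔQ = 194.72 − 106 = 88.72; wedge = 124.2 − 68.75 = 55.45.
The triangle = ½ × 88.72 × 55.45 = $2459.762.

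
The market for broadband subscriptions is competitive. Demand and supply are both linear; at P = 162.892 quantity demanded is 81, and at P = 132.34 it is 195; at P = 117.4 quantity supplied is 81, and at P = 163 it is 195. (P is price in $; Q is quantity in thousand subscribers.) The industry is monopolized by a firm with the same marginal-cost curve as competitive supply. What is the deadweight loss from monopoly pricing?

Demand slope = (132.34 − 162.892)/(195 − 81) = −0.268, so P = 184.6 − 0.268Q.
Supply slope = (163 − 117.4)/(195 − 81) = 0.4, so P = 85 + 0.4Q.
Competitive equilibrium: 184.6 − 0.268Q = 85 + 0.4Q → Q* = 149.1018, P* = 144.6407.
Marginal revenue: MR = 184.6 − 0.536Q. Set MR = MC: 184.6 − 0.536Q = 85 + 0.4Q → Q_m = 106.4103.
Price P_m = 184.6 − 0.268·106.4103 = 156.082; MC(Q_m) = 85 + 0.4·106.4103 = 127.5641.
Competitive Q* = 149.1018, so ΔQ = 42.6915; wedge = 156.082 − 127.5641 = 28.5179.
Welfare loss = ½ × 42.6915 × 28.5179 = $608.74 thousand.

$608.74 thousand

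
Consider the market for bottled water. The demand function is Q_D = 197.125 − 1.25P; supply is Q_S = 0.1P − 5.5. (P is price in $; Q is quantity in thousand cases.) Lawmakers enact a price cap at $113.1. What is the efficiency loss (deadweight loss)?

In inverse form: demand P = 157.7 − 0.8Q, supply P = 55 + 10Q.
Competitive equilibrium: 157.7 − 0.8Q = 55 + 10Q → Q* = 9.5093, P* = 150.0926.
At the ceiling P = 113.1, quantity supplied = (113.1 − 55)/10 = 5.81.
Willingness to pay at Q' = 5.81: 157.7 − 0.8·5.81 = 153.052.
ΔQ = 9.5093 − 5.81 = 3.6993; wedge = 153.052 − 113.1 = 39.952.
Welfare loss = ½ × 3.6993 × 39.952 = $73.90 thousand.

$73.90 thousand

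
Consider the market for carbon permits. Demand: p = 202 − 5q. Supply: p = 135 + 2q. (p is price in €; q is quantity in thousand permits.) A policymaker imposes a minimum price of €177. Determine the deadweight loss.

€73.14 thousand

Competitive equilibrium: 202 − 5q = 135 + 2q → q* = 9.5714, p* = 154.1429.
At the floor p = 177, quantity demanded = (202 − 177)/5 = 5.
Sellers' marginal cost at q' = 5: 135 + 2·5 = 145.
Δq = 9.5714 − 5 = 4.5714; wedge = 177 − 145 = 32.
The triangle = ½ × 4.5714 × 32 = €73.14 thousand.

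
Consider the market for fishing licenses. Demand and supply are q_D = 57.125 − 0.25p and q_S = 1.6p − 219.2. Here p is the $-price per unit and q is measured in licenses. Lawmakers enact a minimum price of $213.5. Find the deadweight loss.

In inverse form: demand p = 228.5 − 4q, supply p = 137 + 0.625q.
Competitive equilibrium: 228.5 − 4q = 137 + 0.625q → q* = 19.7838, p* = 149.3649.
At the floor p = 213.5, quantity demanded = (228.5 − 213.5)/4 = 3.75.
Sellers' marginal cost at q' = 3.75: 137 + 0.625·3.75 = 139.3438.
Δq = 19.7838 − 3.75 = 16.0338; wedge = 213.5 − 139.3438 = 74.1562.
DWL = ½ × 16.0338 × 74.1562 = $594.50.

$594.50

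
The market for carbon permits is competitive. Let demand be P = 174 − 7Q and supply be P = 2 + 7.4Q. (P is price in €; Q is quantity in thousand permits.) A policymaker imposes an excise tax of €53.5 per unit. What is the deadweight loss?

Competitive equilibrium: 174 − 7Q = 2 + 7.4Q → Q* = 11.9444, P* = 90.3889.
With the tax, the buyer price exceeds the seller price by 53.5: (174 − 7Q) − (2 + 7.4Q) = 53.5 → Q' = 8.2292.
ΔQ = 11.9444 − 8.2292 = 3.7152; the wedge equals the tax, 53.5.
The triangle = ½ × 3.7152 × 53.5 = €99.38 thousand.

€99.38 thousand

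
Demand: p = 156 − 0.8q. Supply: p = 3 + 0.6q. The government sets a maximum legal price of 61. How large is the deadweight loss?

111.47

Competitive equilibrium: 156 − 0.8q = 3 + 0.6q → q* = 109.2857, p* = 68.5714.
At the ceiling p = 61, quantity supplied = (61 − 3)/0.6 = 96.6667.
Willingness to pay at q' = 96.6667: 156 − 0.8·96.6667 = 78.6666.
Δq = 109.2857 − 96.6667 = 12.619; wedge = 78.6666 − 61 = 17.6666.
The triangle = ½ × 12.619 × 17.6666 = 111.47.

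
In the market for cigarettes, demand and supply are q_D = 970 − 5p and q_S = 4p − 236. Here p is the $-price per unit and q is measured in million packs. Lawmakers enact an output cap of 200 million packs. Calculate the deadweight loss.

$2250 million

In inverse form: demand p = 194 − 0.2q, supply p = 59 + 0.25q.
Competitive equilibrium: 194 − 0.2q = 59 + 0.25q → q* = 300, p* = 134.
At q = 200: demand price = 194 − 0.2·200 = 154; supply price = 59 + 0.25·200 = 109.
Δq = 300 − 200 = 100; wedge = 154 − 109 = 45.
Welfare loss = ½ × 100 × 45 = $2250 million.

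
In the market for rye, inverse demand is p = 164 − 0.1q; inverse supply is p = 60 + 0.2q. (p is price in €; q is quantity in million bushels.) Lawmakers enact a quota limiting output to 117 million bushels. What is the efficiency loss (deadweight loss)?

Competitive equilibrium: 164 − 0.1q = 60 + 0.2q → q* = 346.6667, p* = 129.3333.
At q = 117: demand price = 164 − 0.1·117 = 152.3; supply price = 60 + 0.2·117 = 83.4.
Δq = 346.6667 − 117 = 229.6667; wedge = 152.3 − 83.4 = 68.9.
Welfare loss = ½ × 229.6667 × 68.9 = €7912.02 million.

€7912.02 million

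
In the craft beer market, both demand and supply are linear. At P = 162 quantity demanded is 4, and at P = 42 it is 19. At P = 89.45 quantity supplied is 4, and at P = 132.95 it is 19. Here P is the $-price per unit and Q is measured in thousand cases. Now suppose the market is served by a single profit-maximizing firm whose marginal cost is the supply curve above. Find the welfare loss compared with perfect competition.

$110.88 thousand

Demand slope = (42 − 162)/(19 − 4) = −8, so P = 194 − 8Q.
Supply slope = (132.95 − 89.45)/(19 − 4) = 2.9, so P = 77.85 + 2.9Q.
Competitive equilibrium: 194 − 8Q = 77.85 + 2.9Q → Q* = 10.656, P* = 108.7523.
Marginal revenue: MR = 194 − 16Q. Set MR = MC: 194 − 16Q = 77.85 + 2.9Q → Q_m = 6.1455.
Price P_m = 194 − 8·6.1455 = 144.836; MC(Q_m) = 77.85 + 2.9·6.1455 = 95.672.
Competitive Q* = 10.656, so ΔQ = 4.5105; wedge = 144.836 − 95.672 = 49.164.
The triangle = ½ × 4.5105 × 49.164 = $110.88 thousand.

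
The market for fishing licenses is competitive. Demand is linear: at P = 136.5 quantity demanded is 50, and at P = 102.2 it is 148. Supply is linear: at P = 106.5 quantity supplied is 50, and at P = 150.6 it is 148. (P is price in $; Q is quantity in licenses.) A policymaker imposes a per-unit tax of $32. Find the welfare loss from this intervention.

$640

Demand slope = (102.2 − 136.5)/(148 − 50) = −0.35, so P = 154 − 0.35Q.
Supply slope = (150.6 − 106.5)/(148 − 50) = 0.45, so P = 84 + 0.45Q.
Competitive equilibrium: 154 − 0.35Q = 84 + 0.45Q → Q* = 87.5, P* = 123.375.
With the tax, the buyer price exceeds the seller price by 32: (154 − 0.35Q) − (84 + 0.45Q) = 32 → Q' = 47.5.
ΔQ = 87.5 − 47.5 = 40; the wedge equals the tax, 32.
The triangle = ½ × 40 × 32 = $640.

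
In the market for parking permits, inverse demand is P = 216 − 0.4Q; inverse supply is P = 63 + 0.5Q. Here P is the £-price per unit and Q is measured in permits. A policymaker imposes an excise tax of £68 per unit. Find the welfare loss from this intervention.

£2568.89

Competitive equilibrium: 216 − 0.4Q = 63 + 0.5Q → Q* = 170, P* = 148.
With the tax, the buyer price exceeds the seller price by 68: (216 − 0.4Q) − (63 + 0.5Q) = 68 → Q' = 94.4444.
ΔQ = 170 − 94.4444 = 75.5556; the wedge equals the tax, 68.
Deadweight loss = ½ × 75.5556 × 68 = £2568.89.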